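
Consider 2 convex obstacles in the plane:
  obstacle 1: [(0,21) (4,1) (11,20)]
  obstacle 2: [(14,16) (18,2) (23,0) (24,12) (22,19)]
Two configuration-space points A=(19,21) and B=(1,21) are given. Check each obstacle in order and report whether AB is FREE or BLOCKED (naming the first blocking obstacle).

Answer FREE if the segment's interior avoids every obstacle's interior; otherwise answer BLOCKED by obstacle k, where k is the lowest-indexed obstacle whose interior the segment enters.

Obstacle 1 [(0,21) (4,1) (11,20)]:
  edge (0,21)–(4,1): clear
  edge (4,1)–(11,20): clear
  edge (11,20)–(0,21): clear
  midpoint (10,21) outside
  → clear
Obstacle 2 [(14,16) (18,2) (23,0) (24,12) (22,19)]:
  edge (14,16)–(18,2): clear
  edge (18,2)–(23,0): clear
  edge (23,0)–(24,12): clear
  edge (24,12)–(22,19): clear
  edge (22,19)–(14,16): clear
  midpoint (10,21) outside
  → clear

FREE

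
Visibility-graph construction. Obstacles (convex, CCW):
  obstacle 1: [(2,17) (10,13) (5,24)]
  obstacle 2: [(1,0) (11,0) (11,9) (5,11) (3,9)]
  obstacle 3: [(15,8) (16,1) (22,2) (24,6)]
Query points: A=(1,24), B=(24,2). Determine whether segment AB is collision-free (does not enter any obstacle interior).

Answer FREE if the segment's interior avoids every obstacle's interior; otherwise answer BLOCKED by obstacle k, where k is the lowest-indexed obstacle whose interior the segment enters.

Obstacle 1 [(2,17) (10,13) (5,24)]:
  edge (2,17)–(10,13): clear
  edge (10,13)–(5,24): crosses AB
  edge (5,24)–(2,17): crosses AB
  → BLOCKED
Obstacle 2 [(1,0) (11,0) (11,9) (5,11) (3,9)]:
  edge (1,0)–(11,0): clear
  edge (11,0)–(11,9): clear
  edge (11,9)–(5,11): clear
  edge (5,11)–(3,9): clear
  edge (3,9)–(1,0): clear
  midpoint (25/2,13) outside
  → clear
Obstacle 3 [(15,8) (16,1) (22,2) (24,6)]:
  edge (15,8)–(16,1): clear
  edge (16,1)–(22,2): clear
  edge (22,2)–(24,6): crosses AB
  edge (24,6)–(15,8): crosses AB
  → BLOCKED

BLOCKED by obstacle 1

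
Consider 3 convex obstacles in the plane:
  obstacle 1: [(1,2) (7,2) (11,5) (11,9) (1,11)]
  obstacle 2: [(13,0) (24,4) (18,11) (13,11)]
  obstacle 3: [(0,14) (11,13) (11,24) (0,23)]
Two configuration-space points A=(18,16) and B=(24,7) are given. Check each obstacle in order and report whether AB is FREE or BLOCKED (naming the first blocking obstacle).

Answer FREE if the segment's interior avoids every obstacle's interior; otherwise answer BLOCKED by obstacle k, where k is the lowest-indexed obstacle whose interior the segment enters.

FREE

Obstacle 1 [(1,2) (7,2) (11,5) (11,9) (1,11)]:
  edge (1,2)–(7,2): clear
  edge (7,2)–(11,5): clear
  edge (11,5)–(11,9): clear
  edge (11,9)–(1,11): clear
  edge (1,11)–(1,2): clear
  midpoint (21,23/2) outside
  → clear
Obstacle 2 [(13,0) (24,4) (18,11) (13,11)]:
  edge (13,0)–(24,4): clear
  edge (24,4)–(18,11): clear
  edge (18,11)–(13,11): clear
  edge (13,11)–(13,0): clear
  midpoint (21,23/2) outside
  → clear
Obstacle 3 [(0,14) (11,13) (11,24) (0,23)]:
  edge (0,14)–(11,13): clear
  edge (11,13)–(11,24): clear
  edge (11,24)–(0,23): clear
  edge (0,23)–(0,14): clear
  midpoint (21,23/2) outside
  → clear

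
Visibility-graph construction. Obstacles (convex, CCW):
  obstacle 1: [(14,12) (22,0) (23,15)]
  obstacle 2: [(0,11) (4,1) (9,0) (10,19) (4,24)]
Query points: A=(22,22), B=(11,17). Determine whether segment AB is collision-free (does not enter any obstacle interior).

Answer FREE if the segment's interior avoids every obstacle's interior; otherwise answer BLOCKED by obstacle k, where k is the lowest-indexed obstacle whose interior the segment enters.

FREE

Obstacle 1 [(14,12) (22,0) (23,15)]:
  edge (14,12)–(22,0): clear
  edge (22,0)–(23,15): clear
  edge (23,15)–(14,12): clear
  midpoint (33/2,39/2) outside
  → clear
Obstacle 2 [(0,11) (4,1) (9,0) (10,19) (4,24)]:
  edge (0,11)–(4,1): clear
  edge (4,1)–(9,0): clear
  edge (9,0)–(10,19): clear
  edge (10,19)–(4,24): clear
  edge (4,24)–(0,11): clear
  midpoint (33/2,39/2) outside
  → clear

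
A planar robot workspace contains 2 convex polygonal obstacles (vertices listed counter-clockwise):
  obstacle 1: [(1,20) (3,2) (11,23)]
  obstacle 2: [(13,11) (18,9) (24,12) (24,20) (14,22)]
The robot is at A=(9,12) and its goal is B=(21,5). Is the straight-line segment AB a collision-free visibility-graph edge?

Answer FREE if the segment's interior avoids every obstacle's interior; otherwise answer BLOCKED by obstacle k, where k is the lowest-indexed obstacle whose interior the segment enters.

FREE

Obstacle 1 [(1,20) (3,2) (11,23)]:
  edge (1,20)–(3,2): clear
  edge (3,2)–(11,23): clear
  edge (11,23)–(1,20): clear
  midpoint (15,17/2) outside
  → clear
Obstacle 2 [(13,11) (18,9) (24,12) (24,20) (14,22)]:
  edge (13,11)–(18,9): clear
  edge (18,9)–(24,12): clear
  edge (24,12)–(24,20): clear
  edge (24,20)–(14,22): clear
  edge (14,22)–(13,11): clear
  midpoint (15,17/2) outside
  → clear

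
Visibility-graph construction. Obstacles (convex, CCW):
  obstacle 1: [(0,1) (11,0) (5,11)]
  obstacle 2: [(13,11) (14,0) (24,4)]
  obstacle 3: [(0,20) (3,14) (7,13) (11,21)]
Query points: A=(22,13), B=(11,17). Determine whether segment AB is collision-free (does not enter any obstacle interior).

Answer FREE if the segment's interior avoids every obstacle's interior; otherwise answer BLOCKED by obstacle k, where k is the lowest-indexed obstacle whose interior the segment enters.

FREE

Obstacle 1 [(0,1) (11,0) (5,11)]:
  edge (0,1)–(11,0): clear
  edge (11,0)–(5,11): clear
  edge (5,11)–(0,1): clear
  midpoint (33/2,15) outside
  → clear
Obstacle 2 [(13,11) (14,0) (24,4)]:
  edge (13,11)–(14,0): clear
  edge (14,0)–(24,4): clear
  edge (24,4)–(13,11): clear
  midpoint (33/2,15) outside
  → clear
Obstacle 3 [(0,20) (3,14) (7,13) (11,21)]:
  edge (0,20)–(3,14): clear
  edge (3,14)–(7,13): clear
  edge (7,13)–(11,21): clear
  edge (11,21)–(0,20): clear
  midpoint (33/2,15) outside
  → clear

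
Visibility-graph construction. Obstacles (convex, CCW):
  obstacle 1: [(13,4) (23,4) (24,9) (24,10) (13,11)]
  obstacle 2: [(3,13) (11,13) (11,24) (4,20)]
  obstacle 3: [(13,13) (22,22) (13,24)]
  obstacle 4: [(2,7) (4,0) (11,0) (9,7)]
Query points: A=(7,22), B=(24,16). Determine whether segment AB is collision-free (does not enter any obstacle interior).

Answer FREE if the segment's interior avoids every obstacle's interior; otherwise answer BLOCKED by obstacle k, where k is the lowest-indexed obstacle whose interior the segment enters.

BLOCKED by obstacle 2

Obstacle 1 [(13,4) (23,4) (24,9) (24,10) (13,11)]:
  edge (13,4)–(23,4): clear
  edge (23,4)–(24,9): clear
  edge (24,9)–(24,10): clear
  edge (24,10)–(13,11): clear
  edge (13,11)–(13,4): clear
  midpoint (31/2,19) outside
  → clear
Obstacle 2 [(3,13) (11,13) (11,24) (4,20)]:
  edge (3,13)–(11,13): clear
  edge (11,13)–(11,24): crosses AB
  edge (11,24)–(4,20): crosses AB
  edge (4,20)–(3,13): clear
  → BLOCKED
Obstacle 3 [(13,13) (22,22) (13,24)]:
  edge (13,13)–(22,22): crosses AB
  edge (22,22)–(13,24): clear
  edge (13,24)–(13,13): crosses AB
  → BLOCKED
Obstacle 4 [(2,7) (4,0) (11,0) (9,7)]:
  edge (2,7)–(4,0): clear
  edge (4,0)–(11,0): clear
  edge (11,0)–(9,7): clear
  edge (9,7)–(2,7): clear
  midpoint (31/2,19) outside
  → clear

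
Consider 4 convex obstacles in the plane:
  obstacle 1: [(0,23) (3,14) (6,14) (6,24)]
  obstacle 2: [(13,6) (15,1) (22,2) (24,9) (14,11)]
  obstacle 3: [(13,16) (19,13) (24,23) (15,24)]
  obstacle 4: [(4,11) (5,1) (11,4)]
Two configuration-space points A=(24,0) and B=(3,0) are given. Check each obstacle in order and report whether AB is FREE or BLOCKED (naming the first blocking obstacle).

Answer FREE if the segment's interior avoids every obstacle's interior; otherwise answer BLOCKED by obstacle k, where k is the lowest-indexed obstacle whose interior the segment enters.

FREE

Obstacle 1 [(0,23) (3,14) (6,14) (6,24)]:
  edge (0,23)–(3,14): clear
  edge (3,14)–(6,14): clear
  edge (6,14)–(6,24): clear
  edge (6,24)–(0,23): clear
  midpoint (27/2,0) outside
  → clear
Obstacle 2 [(13,6) (15,1) (22,2) (24,9) (14,11)]:
  edge (13,6)–(15,1): clear
  edge (15,1)–(22,2): clear
  edge (22,2)–(24,9): clear
  edge (24,9)–(14,11): clear
  edge (14,11)–(13,6): clear
  midpoint (27/2,0) outside
  → clear
Obstacle 3 [(13,16) (19,13) (24,23) (15,24)]:
  edge (13,16)–(19,13): clear
  edge (19,13)–(24,23): clear
  edge (24,23)–(15,24): clear
  edge (15,24)–(13,16): clear
  midpoint (27/2,0) outside
  → clear
Obstacle 4 [(4,11) (5,1) (11,4)]:
  edge (4,11)–(5,1): clear
  edge (5,1)–(11,4): clear
  edge (11,4)–(4,11): clear
  midpoint (27/2,0) outside
  → clear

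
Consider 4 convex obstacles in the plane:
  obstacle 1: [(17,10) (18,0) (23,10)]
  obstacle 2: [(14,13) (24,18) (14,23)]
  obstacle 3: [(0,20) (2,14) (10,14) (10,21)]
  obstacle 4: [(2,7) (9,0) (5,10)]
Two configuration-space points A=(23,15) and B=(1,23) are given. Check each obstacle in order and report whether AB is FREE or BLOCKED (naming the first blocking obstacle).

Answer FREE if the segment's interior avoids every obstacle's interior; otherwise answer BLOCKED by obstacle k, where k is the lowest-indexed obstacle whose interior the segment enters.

BLOCKED by obstacle 2

Obstacle 1 [(17,10) (18,0) (23,10)]:
  edge (17,10)–(18,0): clear
  edge (18,0)–(23,10): clear
  edge (23,10)–(17,10): clear
  midpoint (12,19) outside
  → clear
Obstacle 2 [(14,13) (24,18) (14,23)]:
  edge (14,13)–(24,18): crosses AB
  edge (24,18)–(14,23): clear
  edge (14,23)–(14,13): crosses AB
  → BLOCKED
Obstacle 3 [(0,20) (2,14) (10,14) (10,21)]:
  edge (0,20)–(2,14): clear
  edge (2,14)–(10,14): clear
  edge (10,14)–(10,21): crosses AB
  edge (10,21)–(0,20): crosses AB
  → BLOCKED
Obstacle 4 [(2,7) (9,0) (5,10)]:
  edge (2,7)–(9,0): clear
  edge (9,0)–(5,10): clear
  edge (5,10)–(2,7): clear
  midpoint (12,19) outside
  → clear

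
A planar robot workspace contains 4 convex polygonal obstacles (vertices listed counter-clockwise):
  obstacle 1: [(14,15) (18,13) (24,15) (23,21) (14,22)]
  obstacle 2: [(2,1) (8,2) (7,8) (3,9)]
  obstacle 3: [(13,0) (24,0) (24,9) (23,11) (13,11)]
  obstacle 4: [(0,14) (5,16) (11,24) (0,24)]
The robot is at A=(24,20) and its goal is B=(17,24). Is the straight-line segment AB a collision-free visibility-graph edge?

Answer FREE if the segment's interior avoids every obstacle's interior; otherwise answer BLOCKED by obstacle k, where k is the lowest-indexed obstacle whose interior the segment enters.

BLOCKED by obstacle 1

Obstacle 1 [(14,15) (18,13) (24,15) (23,21) (14,22)]:
  edge (14,15)–(18,13): clear
  edge (18,13)–(24,15): clear
  edge (24,15)–(23,21): crosses AB
  edge (23,21)–(14,22): crosses AB
  edge (14,22)–(14,15): clear
  → BLOCKED
Obstacle 2 [(2,1) (8,2) (7,8) (3,9)]:
  edge (2,1)–(8,2): clear
  edge (8,2)–(7,8): clear
  edge (7,8)–(3,9): clear
  edge (3,9)–(2,1): clear
  midpoint (41/2,22) outside
  → clear
Obstacle 3 [(13,0) (24,0) (24,9) (23,11) (13,11)]:
  edge (13,0)–(24,0): clear
  edge (24,0)–(24,9): clear
  edge (24,9)–(23,11): clear
  edge (23,11)–(13,11): clear
  edge (13,11)–(13,0): clear
  midpoint (41/2,22) outside
  → clear
Obstacle 4 [(0,14) (5,16) (11,24) (0,24)]:
  edge (0,14)–(5,16): clear
  edge (5,16)–(11,24): clear
  edge (11,24)–(0,24): clear
  edge (0,24)–(0,14): clear
  midpoint (41/2,22) outside
  → clear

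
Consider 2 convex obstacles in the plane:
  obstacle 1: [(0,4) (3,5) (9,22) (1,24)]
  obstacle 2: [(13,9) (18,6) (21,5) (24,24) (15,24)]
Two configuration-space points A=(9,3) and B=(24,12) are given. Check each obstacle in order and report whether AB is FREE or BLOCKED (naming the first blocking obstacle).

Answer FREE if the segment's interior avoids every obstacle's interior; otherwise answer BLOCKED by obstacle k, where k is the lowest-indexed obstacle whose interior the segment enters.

BLOCKED by obstacle 2

Obstacle 1 [(0,4) (3,5) (9,22) (1,24)]:
  edge (0,4)–(3,5): clear
  edge (3,5)–(9,22): clear
  edge (9,22)–(1,24): clear
  edge (1,24)–(0,4): clear
  midpoint (33/2,15/2) outside
  → clear
Obstacle 2 [(13,9) (18,6) (21,5) (24,24) (15,24)]:
  edge (13,9)–(18,6): crosses AB
  edge (18,6)–(21,5): clear
  edge (21,5)–(24,24): crosses AB
  edge (24,24)–(15,24): clear
  edge (15,24)–(13,9): clear
  → BLOCKED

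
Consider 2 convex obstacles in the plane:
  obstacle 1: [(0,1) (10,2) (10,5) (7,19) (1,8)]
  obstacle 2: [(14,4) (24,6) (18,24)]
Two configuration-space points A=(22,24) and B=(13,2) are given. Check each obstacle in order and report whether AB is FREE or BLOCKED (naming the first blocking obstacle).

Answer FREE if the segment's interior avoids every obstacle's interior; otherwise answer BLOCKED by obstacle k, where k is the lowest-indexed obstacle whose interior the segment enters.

BLOCKED by obstacle 2

Obstacle 1 [(0,1) (10,2) (10,5) (7,19) (1,8)]:
  edge (0,1)–(10,2): clear
  edge (10,2)–(10,5): clear
  edge (10,5)–(7,19): clear
  edge (7,19)–(1,8): clear
  edge (1,8)–(0,1): clear
  midpoint (35/2,13) outside
  → clear
Obstacle 2 [(14,4) (24,6) (18,24)]:
  edge (14,4)–(24,6): clear
  edge (24,6)–(18,24): crosses AB
  edge (18,24)–(14,4): crosses AB
  → BLOCKED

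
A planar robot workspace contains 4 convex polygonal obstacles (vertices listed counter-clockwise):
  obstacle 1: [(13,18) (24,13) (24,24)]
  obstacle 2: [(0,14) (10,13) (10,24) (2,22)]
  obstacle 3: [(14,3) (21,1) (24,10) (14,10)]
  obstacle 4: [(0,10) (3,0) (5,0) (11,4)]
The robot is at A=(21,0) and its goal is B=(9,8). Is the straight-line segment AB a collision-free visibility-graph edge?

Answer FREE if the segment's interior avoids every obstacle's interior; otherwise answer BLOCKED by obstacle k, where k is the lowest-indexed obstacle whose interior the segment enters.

BLOCKED by obstacle 3

Obstacle 1 [(13,18) (24,13) (24,24)]:
  edge (13,18)–(24,13): clear
  edge (24,13)–(24,24): clear
  edge (24,24)–(13,18): clear
  midpoint (15,4) outside
  → clear
Obstacle 2 [(0,14) (10,13) (10,24) (2,22)]:
  edge (0,14)–(10,13): clear
  edge (10,13)–(10,24): clear
  edge (10,24)–(2,22): clear
  edge (2,22)–(0,14): clear
  midpoint (15,4) outside
  → clear
Obstacle 3 [(14,3) (21,1) (24,10) (14,10)]:
  edge (14,3)–(21,1): crosses AB
  edge (21,1)–(24,10): clear
  edge (24,10)–(14,10): clear
  edge (14,10)–(14,3): crosses AB
  → BLOCKED
Obstacle 4 [(0,10) (3,0) (5,0) (11,4)]:
  edge (0,10)–(3,0): clear
  edge (3,0)–(5,0): clear
  edge (5,0)–(11,4): clear
  edge (11,4)–(0,10): clear
  midpoint (15,4) outside
  → clear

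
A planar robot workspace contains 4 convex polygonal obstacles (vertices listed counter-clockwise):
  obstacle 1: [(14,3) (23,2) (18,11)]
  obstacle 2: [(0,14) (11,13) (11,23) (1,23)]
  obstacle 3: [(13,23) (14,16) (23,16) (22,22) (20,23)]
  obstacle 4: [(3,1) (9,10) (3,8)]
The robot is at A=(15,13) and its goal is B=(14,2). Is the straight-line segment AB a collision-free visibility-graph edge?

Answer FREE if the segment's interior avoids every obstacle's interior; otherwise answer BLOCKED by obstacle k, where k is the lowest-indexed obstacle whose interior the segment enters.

Obstacle 1 [(14,3) (23,2) (18,11)]:
  edge (14,3)–(23,2): crosses AB
  edge (23,2)–(18,11): clear
  edge (18,11)–(14,3): crosses AB
  → BLOCKED
Obstacle 2 [(0,14) (11,13) (11,23) (1,23)]:
  edge (0,14)–(11,13): clear
  edge (11,13)–(11,23): clear
  edge (11,23)–(1,23): clear
  edge (1,23)–(0,14): clear
  midpoint (29/2,15/2) outside
  → clear
Obstacle 3 [(13,23) (14,16) (23,16) (22,22) (20,23)]:
  edge (13,23)–(14,16): clear
  edge (14,16)–(23,16): clear
  edge (23,16)–(22,22): clear
  edge (22,22)–(20,23): clear
  edge (20,23)–(13,23): clear
  midpoint (29/2,15/2) outside
  → clear
Obstacle 4 [(3,1) (9,10) (3,8)]:
  edge (3,1)–(9,10): clear
  edge (9,10)–(3,8): clear
  edge (3,8)–(3,1): clear
  midpoint (29/2,15/2) outside
  → clear

BLOCKED by obstacle 1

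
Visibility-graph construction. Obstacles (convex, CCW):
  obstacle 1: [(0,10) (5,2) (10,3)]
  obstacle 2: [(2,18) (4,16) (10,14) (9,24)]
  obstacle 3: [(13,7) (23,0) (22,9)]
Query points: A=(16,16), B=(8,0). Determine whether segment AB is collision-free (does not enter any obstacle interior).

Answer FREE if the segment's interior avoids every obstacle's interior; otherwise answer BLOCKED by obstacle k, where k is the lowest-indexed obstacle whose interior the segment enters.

BLOCKED by obstacle 1

Obstacle 1 [(0,10) (5,2) (10,3)]:
  edge (0,10)–(5,2): clear
  edge (5,2)–(10,3): crosses AB
  edge (10,3)–(0,10): crosses AB
  → BLOCKED
Obstacle 2 [(2,18) (4,16) (10,14) (9,24)]:
  edge (2,18)–(4,16): clear
  edge (4,16)–(10,14): clear
  edge (10,14)–(9,24): clear
  edge (9,24)–(2,18): clear
  midpoint (12,8) outside
  → clear
Obstacle 3 [(13,7) (23,0) (22,9)]:
  edge (13,7)–(23,0): clear
  edge (23,0)–(22,9): clear
  edge (22,9)–(13,7): clear
  midpoint (12,8) outside
  → clear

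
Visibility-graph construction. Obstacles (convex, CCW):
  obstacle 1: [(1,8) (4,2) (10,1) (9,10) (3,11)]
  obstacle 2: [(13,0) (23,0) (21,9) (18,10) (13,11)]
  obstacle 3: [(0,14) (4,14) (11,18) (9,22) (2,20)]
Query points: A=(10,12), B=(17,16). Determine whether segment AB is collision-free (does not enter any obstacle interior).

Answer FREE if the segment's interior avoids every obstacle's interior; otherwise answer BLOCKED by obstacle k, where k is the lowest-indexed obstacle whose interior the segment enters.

Obstacle 1 [(1,8) (4,2) (10,1) (9,10) (3,11)]:
  edge (1,8)–(4,2): clear
  edge (4,2)–(10,1): clear
  edge (10,1)–(9,10): clear
  edge (9,10)–(3,11): clear
  edge (3,11)–(1,8): clear
  midpoint (27/2,14) outside
  → clear
Obstacle 2 [(13,0) (23,0) (21,9) (18,10) (13,11)]:
  edge (13,0)–(23,0): clear
  edge (23,0)–(21,9): clear
  edge (21,9)–(18,10): clear
  edge (18,10)–(13,11): clear
  edge (13,11)–(13,0): clear
  midpoint (27/2,14) outside
  → clear
Obstacle 3 [(0,14) (4,14) (11,18) (9,22) (2,20)]:
  edge (0,14)–(4,14): clear
  edge (4,14)–(11,18): clear
  edge (11,18)–(9,22): clear
  edge (9,22)–(2,20): clear
  edge (2,20)–(0,14): clear
  midpoint (27/2,14) outside
  → clear

FREE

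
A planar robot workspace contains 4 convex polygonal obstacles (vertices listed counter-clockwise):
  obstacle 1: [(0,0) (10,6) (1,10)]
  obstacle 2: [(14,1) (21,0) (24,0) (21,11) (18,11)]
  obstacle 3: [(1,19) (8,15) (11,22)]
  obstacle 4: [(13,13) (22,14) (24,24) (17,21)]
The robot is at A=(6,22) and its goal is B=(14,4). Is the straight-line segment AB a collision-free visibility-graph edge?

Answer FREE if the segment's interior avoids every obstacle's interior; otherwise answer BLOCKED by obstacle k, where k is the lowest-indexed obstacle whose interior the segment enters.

BLOCKED by obstacle 3

Obstacle 1 [(0,0) (10,6) (1,10)]:
  edge (0,0)–(10,6): clear
  edge (10,6)–(1,10): clear
  edge (1,10)–(0,0): clear
  midpoint (10,13) outside
  → clear
Obstacle 2 [(14,1) (21,0) (24,0) (21,11) (18,11)]:
  edge (14,1)–(21,0): clear
  edge (21,0)–(24,0): clear
  edge (24,0)–(21,11): clear
  edge (21,11)–(18,11): clear
  edge (18,11)–(14,1): clear
  midpoint (10,13) outside
  → clear
Obstacle 3 [(1,19) (8,15) (11,22)]:
  edge (1,19)–(8,15): clear
  edge (8,15)–(11,22): crosses AB
  edge (11,22)–(1,19): crosses AB
  → BLOCKED
Obstacle 4 [(13,13) (22,14) (24,24) (17,21)]:
  edge (13,13)–(22,14): clear
  edge (22,14)–(24,24): clear
  edge (24,24)–(17,21): clear
  edge (17,21)–(13,13): clear
  midpoint (10,13) outside
  → clear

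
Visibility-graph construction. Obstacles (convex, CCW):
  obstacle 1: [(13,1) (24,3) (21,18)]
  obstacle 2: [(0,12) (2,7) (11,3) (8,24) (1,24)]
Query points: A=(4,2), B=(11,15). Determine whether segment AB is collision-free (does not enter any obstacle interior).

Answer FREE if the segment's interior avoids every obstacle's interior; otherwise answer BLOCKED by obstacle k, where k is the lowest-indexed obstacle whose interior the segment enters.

Obstacle 1 [(13,1) (24,3) (21,18)]:
  edge (13,1)–(24,3): clear
  edge (24,3)–(21,18): clear
  edge (21,18)–(13,1): clear
  midpoint (15/2,17/2) outside
  → clear
Obstacle 2 [(0,12) (2,7) (11,3) (8,24) (1,24)]:
  edge (0,12)–(2,7): clear
  edge (2,7)–(11,3): crosses AB
  edge (11,3)–(8,24): crosses AB
  edge (8,24)–(1,24): clear
  edge (1,24)–(0,12): clear
  → BLOCKED

BLOCKED by obstacle 2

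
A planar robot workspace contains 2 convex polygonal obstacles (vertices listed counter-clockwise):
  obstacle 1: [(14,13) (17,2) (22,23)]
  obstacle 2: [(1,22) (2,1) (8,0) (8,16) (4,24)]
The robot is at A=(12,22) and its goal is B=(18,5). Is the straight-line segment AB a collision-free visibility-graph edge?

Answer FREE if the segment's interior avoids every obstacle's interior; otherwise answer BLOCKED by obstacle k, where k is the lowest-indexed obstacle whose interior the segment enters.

Obstacle 1 [(14,13) (17,2) (22,23)]:
  edge (14,13)–(17,2): clear
  edge (17,2)–(22,23): crosses AB
  edge (22,23)–(14,13): crosses AB
  → BLOCKED
Obstacle 2 [(1,22) (2,1) (8,0) (8,16) (4,24)]:
  edge (1,22)–(2,1): clear
  edge (2,1)–(8,0): clear
  edge (8,0)–(8,16): clear
  edge (8,16)–(4,24): clear
  edge (4,24)–(1,22): clear
  midpoint (15,27/2) outside
  → clear

BLOCKED by obstacle 1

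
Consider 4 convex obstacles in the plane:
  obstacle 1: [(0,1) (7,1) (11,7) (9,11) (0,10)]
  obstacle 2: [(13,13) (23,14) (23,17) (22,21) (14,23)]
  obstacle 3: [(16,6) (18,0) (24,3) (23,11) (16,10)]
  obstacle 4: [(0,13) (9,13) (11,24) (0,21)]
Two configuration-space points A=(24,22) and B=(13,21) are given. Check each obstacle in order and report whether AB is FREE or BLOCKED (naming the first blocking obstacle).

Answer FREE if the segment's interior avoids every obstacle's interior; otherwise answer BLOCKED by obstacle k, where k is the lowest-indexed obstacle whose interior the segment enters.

Obstacle 1 [(0,1) (7,1) (11,7) (9,11) (0,10)]:
  edge (0,1)–(7,1): clear
  edge (7,1)–(11,7): clear
  edge (11,7)–(9,11): clear
  edge (9,11)–(0,10): clear
  edge (0,10)–(0,1): clear
  midpoint (37/2,43/2) outside
  → clear
Obstacle 2 [(13,13) (23,14) (23,17) (22,21) (14,23)]:
  edge (13,13)–(23,14): clear
  edge (23,14)–(23,17): clear
  edge (23,17)–(22,21): clear
  edge (22,21)–(14,23): crosses AB
  edge (14,23)–(13,13): crosses AB
  → BLOCKED
Obstacle 3 [(16,6) (18,0) (24,3) (23,11) (16,10)]:
  edge (16,6)–(18,0): clear
  edge (18,0)–(24,3): clear
  edge (24,3)–(23,11): clear
  edge (23,11)–(16,10): clear
  edge (16,10)–(16,6): clear
  midpoint (37/2,43/2) outside
  → clear
Obstacle 4 [(0,13) (9,13) (11,24) (0,21)]:
  edge (0,13)–(9,13): clear
  edge (9,13)–(11,24): clear
  edge (11,24)–(0,21): clear
  edge (0,21)–(0,13): clear
  midpoint (37/2,43/2) outside
  → clear

BLOCKED by obstacle 2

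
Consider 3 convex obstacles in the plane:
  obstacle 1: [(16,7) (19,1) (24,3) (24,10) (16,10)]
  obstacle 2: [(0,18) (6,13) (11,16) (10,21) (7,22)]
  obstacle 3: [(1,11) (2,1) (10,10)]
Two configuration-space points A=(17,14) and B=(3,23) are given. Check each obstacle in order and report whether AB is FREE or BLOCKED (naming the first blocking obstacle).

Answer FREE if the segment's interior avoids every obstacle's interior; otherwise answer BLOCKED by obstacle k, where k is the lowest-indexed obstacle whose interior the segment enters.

BLOCKED by obstacle 2

Obstacle 1 [(16,7) (19,1) (24,3) (24,10) (16,10)]:
  edge (16,7)–(19,1): clear
  edge (19,1)–(24,3): clear
  edge (24,3)–(24,10): clear
  edge (24,10)–(16,10): clear
  edge (16,10)–(16,7): clear
  midpoint (10,37/2) outside
  → clear
Obstacle 2 [(0,18) (6,13) (11,16) (10,21) (7,22)]:
  edge (0,18)–(6,13): clear
  edge (6,13)–(11,16): clear
  edge (11,16)–(10,21): crosses AB
  edge (10,21)–(7,22): clear
  edge (7,22)–(0,18): crosses AB
  → BLOCKED
Obstacle 3 [(1,11) (2,1) (10,10)]:
  edge (1,11)–(2,1): clear
  edge (2,1)–(10,10): clear
  edge (10,10)–(1,11): clear
  midpoint (10,37/2) outside
  → clear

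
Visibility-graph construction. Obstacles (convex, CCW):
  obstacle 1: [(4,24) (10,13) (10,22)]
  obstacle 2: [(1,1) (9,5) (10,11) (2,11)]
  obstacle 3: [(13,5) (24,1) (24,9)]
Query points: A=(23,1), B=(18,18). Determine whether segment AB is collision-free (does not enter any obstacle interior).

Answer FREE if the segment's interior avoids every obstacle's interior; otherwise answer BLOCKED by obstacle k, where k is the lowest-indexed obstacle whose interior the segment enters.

Obstacle 1 [(4,24) (10,13) (10,22)]:
  edge (4,24)–(10,13): clear
  edge (10,13)–(10,22): clear
  edge (10,22)–(4,24): clear
  midpoint (41/2,19/2) outside
  → clear
Obstacle 2 [(1,1) (9,5) (10,11) (2,11)]:
  edge (1,1)–(9,5): clear
  edge (9,5)–(10,11): clear
  edge (10,11)–(2,11): clear
  edge (2,11)–(1,1): clear
  midpoint (41/2,19/2) outside
  → clear
Obstacle 3 [(13,5) (24,1) (24,9)]:
  edge (13,5)–(24,1): crosses AB
  edge (24,1)–(24,9): clear
  edge (24,9)–(13,5): crosses AB
  → BLOCKED

BLOCKED by obstacle 3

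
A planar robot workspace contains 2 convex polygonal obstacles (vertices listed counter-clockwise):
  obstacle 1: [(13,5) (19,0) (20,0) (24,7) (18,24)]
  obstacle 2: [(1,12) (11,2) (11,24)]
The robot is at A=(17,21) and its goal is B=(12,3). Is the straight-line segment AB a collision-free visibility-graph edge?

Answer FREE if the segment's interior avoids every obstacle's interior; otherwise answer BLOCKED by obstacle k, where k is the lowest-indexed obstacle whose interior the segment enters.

Obstacle 1 [(13,5) (19,0) (20,0) (24,7) (18,24)]:
  edge (13,5)–(19,0): clear
  edge (19,0)–(20,0): clear
  edge (20,0)–(24,7): clear
  edge (24,7)–(18,24): clear
  edge (18,24)–(13,5): clear
  midpoint (29/2,12) outside
  → clear
Obstacle 2 [(1,12) (11,2) (11,24)]:
  edge (1,12)–(11,2): clear
  edge (11,2)–(11,24): clear
  edge (11,24)–(1,12): clear
  midpoint (29/2,12) outside
  → clear

FREE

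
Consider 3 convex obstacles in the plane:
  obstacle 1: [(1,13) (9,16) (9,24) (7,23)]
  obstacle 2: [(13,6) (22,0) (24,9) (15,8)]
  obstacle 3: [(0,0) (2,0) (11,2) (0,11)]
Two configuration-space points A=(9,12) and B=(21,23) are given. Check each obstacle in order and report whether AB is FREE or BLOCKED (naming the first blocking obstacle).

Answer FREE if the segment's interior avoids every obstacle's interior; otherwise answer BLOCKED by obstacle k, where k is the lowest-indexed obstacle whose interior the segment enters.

Obstacle 1 [(1,13) (9,16) (9,24) (7,23)]:
  edge (1,13)–(9,16): clear
  edge (9,16)–(9,24): clear
  edge (9,24)–(7,23): clear
  edge (7,23)–(1,13): clear
  midpoint (15,35/2) outside
  → clear
Obstacle 2 [(13,6) (22,0) (24,9) (15,8)]:
  edge (13,6)–(22,0): clear
  edge (22,0)–(24,9): clear
  edge (24,9)–(15,8): clear
  edge (15,8)–(13,6): clear
  midpoint (15,35/2) outside
  → clear
Obstacle 3 [(0,0) (2,0) (11,2) (0,11)]:
  edge (0,0)–(2,0): clear
  edge (2,0)–(11,2): clear
  edge (11,2)–(0,11): clear
  edge (0,11)–(0,0): clear
  midpoint (15,35/2) outside
  → clear

FREE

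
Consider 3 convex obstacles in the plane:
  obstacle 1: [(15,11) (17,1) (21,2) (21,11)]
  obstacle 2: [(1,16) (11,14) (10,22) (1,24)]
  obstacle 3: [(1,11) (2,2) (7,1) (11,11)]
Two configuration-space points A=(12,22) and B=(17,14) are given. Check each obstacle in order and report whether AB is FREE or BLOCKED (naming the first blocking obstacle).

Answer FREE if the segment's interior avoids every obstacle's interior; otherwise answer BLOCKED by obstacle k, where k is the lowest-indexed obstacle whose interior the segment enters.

Obstacle 1 [(15,11) (17,1) (21,2) (21,11)]:
  edge (15,11)–(17,1): clear
  edge (17,1)–(21,2): clear
  edge (21,2)–(21,11): clear
  edge (21,11)–(15,11): clear
  midpoint (29/2,18) outside
  → clear
Obstacle 2 [(1,16) (11,14) (10,22) (1,24)]:
  edge (1,16)–(11,14): clear
  edge (11,14)–(10,22): clear
  edge (10,22)–(1,24): clear
  edge (1,24)–(1,16): clear
  midpoint (29/2,18) outside
  → clear
Obstacle 3 [(1,11) (2,2) (7,1) (11,11)]:
  edge (1,11)–(2,2): clear
  edge (2,2)–(7,1): clear
  edge (7,1)–(11,11): clear
  edge (11,11)–(1,11): clear
  midpoint (29/2,18) outside
  → clear

FREE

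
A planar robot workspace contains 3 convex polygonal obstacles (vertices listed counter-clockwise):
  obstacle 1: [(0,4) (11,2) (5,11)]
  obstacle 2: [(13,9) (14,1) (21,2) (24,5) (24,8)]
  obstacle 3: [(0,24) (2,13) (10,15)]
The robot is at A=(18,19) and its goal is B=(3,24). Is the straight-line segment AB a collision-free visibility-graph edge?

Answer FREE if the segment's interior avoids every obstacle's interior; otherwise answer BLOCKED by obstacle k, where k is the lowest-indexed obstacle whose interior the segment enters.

FREE

Obstacle 1 [(0,4) (11,2) (5,11)]:
  edge (0,4)–(11,2): clear
  edge (11,2)–(5,11): clear
  edge (5,11)–(0,4): clear
  midpoint (21/2,43/2) outside
  → clear
Obstacle 2 [(13,9) (14,1) (21,2) (24,5) (24,8)]:
  edge (13,9)–(14,1): clear
  edge (14,1)–(21,2): clear
  edge (21,2)–(24,5): clear
  edge (24,5)–(24,8): clear
  edge (24,8)–(13,9): clear
  midpoint (21/2,43/2) outside
  → clear
Obstacle 3 [(0,24) (2,13) (10,15)]:
  edge (0,24)–(2,13): clear
  edge (2,13)–(10,15): clear
  edge (10,15)–(0,24): clear
  midpoint (21/2,43/2) outside
  → clear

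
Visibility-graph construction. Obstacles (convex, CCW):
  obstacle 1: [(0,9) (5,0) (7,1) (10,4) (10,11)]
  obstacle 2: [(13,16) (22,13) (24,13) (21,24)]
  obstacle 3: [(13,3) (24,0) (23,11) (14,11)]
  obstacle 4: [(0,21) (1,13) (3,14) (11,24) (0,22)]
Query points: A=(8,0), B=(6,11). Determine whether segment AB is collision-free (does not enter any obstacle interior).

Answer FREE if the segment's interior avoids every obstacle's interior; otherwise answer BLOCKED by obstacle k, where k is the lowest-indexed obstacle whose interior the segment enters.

BLOCKED by obstacle 1

Obstacle 1 [(0,9) (5,0) (7,1) (10,4) (10,11)]:
  edge (0,9)–(5,0): clear
  edge (5,0)–(7,1): clear
  edge (7,1)–(10,4): crosses AB
  edge (10,4)–(10,11): clear
  edge (10,11)–(0,9): crosses AB
  → BLOCKED
Obstacle 2 [(13,16) (22,13) (24,13) (21,24)]:
  edge (13,16)–(22,13): clear
  edge (22,13)–(24,13): clear
  edge (24,13)–(21,24): clear
  edge (21,24)–(13,16): clear
  midpoint (7,11/2) outside
  → clear
Obstacle 3 [(13,3) (24,0) (23,11) (14,11)]:
  edge (13,3)–(24,0): clear
  edge (24,0)–(23,11): clear
  edge (23,11)–(14,11): clear
  edge (14,11)–(13,3): clear
  midpoint (7,11/2) outside
  → clear
Obstacle 4 [(0,21) (1,13) (3,14) (11,24) (0,22)]:
  edge (0,21)–(1,13): clear
  edge (1,13)–(3,14): clear
  edge (3,14)–(11,24): clear
  edge (11,24)–(0,22): clear
  edge (0,22)–(0,21): clear
  midpoint (7,11/2) outside
  → clear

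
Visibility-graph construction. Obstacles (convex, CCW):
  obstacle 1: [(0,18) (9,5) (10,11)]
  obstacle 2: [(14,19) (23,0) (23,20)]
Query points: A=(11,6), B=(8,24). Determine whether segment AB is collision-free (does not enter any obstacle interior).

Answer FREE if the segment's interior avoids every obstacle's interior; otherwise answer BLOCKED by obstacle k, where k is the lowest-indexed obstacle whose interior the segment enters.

Obstacle 1 [(0,18) (9,5) (10,11)]:
  edge (0,18)–(9,5): clear
  edge (9,5)–(10,11): clear
  edge (10,11)–(0,18): clear
  midpoint (19/2,15) outside
  → clear
Obstacle 2 [(14,19) (23,0) (23,20)]:
  edge (14,19)–(23,0): clear
  edge (23,0)–(23,20): clear
  edge (23,20)–(14,19): clear
  midpoint (19/2,15) outside
  → clear

FREE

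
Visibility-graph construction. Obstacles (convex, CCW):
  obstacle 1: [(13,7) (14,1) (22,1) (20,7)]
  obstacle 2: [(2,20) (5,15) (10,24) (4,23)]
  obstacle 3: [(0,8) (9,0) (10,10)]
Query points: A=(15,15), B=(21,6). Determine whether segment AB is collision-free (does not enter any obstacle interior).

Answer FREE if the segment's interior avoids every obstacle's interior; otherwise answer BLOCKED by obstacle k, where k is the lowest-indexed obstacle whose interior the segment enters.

Obstacle 1 [(13,7) (14,1) (22,1) (20,7)]:
  edge (13,7)–(14,1): clear
  edge (14,1)–(22,1): clear
  edge (22,1)–(20,7): clear
  edge (20,7)–(13,7): clear
  midpoint (18,21/2) outside
  → clear
Obstacle 2 [(2,20) (5,15) (10,24) (4,23)]:
  edge (2,20)–(5,15): clear
  edge (5,15)–(10,24): clear
  edge (10,24)–(4,23): clear
  edge (4,23)–(2,20): clear
  midpoint (18,21/2) outside
  → clear
Obstacle 3 [(0,8) (9,0) (10,10)]:
  edge (0,8)–(9,0): clear
  edge (9,0)–(10,10): clear
  edge (10,10)–(0,8): clear
  midpoint (18,21/2) outside
  → clear

FREE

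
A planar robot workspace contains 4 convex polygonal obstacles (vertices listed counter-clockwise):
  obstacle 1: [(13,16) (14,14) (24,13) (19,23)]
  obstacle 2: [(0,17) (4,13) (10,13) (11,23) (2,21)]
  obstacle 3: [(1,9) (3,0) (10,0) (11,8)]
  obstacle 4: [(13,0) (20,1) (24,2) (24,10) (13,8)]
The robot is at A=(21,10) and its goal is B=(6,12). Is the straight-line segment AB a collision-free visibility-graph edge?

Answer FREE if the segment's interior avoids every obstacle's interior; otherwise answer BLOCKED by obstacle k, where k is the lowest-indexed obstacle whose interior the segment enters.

Obstacle 1 [(13,16) (14,14) (24,13) (19,23)]:
  edge (13,16)–(14,14): clear
  edge (14,14)–(24,13): clear
  edge (24,13)–(19,23): clear
  edge (19,23)–(13,16): clear
  midpoint (27/2,11) outside
  → clear
Obstacle 2 [(0,17) (4,13) (10,13) (11,23) (2,21)]:
  edge (0,17)–(4,13): clear
  edge (4,13)–(10,13): clear
  edge (10,13)–(11,23): clear
  edge (11,23)–(2,21): clear
  edge (2,21)–(0,17): clear
  midpoint (27/2,11) outside
  → clear
Obstacle 3 [(1,9) (3,0) (10,0) (11,8)]:
  edge (1,9)–(3,0): clear
  edge (3,0)–(10,0): clear
  edge (10,0)–(11,8): clear
  edge (11,8)–(1,9): clear
  midpoint (27/2,11) outside
  → clear
Obstacle 4 [(13,0) (20,1) (24,2) (24,10) (13,8)]:
  edge (13,0)–(20,1): clear
  edge (20,1)–(24,2): clear
  edge (24,2)–(24,10): clear
  edge (24,10)–(13,8): clear
  edge (13,8)–(13,0): clear
  midpoint (27/2,11) outside
  → clear

FREE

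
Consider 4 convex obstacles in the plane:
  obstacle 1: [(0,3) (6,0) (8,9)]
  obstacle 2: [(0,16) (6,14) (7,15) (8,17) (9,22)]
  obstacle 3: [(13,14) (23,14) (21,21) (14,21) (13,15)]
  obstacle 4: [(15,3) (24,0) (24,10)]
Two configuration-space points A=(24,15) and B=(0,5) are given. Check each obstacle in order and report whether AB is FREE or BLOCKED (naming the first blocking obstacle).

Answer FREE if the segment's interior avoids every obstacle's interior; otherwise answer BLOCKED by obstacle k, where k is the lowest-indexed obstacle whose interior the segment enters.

Obstacle 1 [(0,3) (6,0) (8,9)]:
  edge (0,3)–(6,0): clear
  edge (6,0)–(8,9): crosses AB
  edge (8,9)–(0,3): crosses AB
  → BLOCKED
Obstacle 2 [(0,16) (6,14) (7,15) (8,17) (9,22)]:
  edge (0,16)–(6,14): clear
  edge (6,14)–(7,15): clear
  edge (7,15)–(8,17): clear
  edge (8,17)–(9,22): clear
  edge (9,22)–(0,16): clear
  midpoint (12,10) outside
  → clear
Obstacle 3 [(13,14) (23,14) (21,21) (14,21) (13,15)]:
  edge (13,14)–(23,14): crosses AB
  edge (23,14)–(21,21): crosses AB
  edge (21,21)–(14,21): clear
  edge (14,21)–(13,15): clear
  edge (13,15)–(13,14): clear
  → BLOCKED
Obstacle 4 [(15,3) (24,0) (24,10)]:
  edge (15,3)–(24,0): clear
  edge (24,0)–(24,10): clear
  edge (24,10)–(15,3): clear
  midpoint (12,10) outside
  → clear

BLOCKED by obstacle 1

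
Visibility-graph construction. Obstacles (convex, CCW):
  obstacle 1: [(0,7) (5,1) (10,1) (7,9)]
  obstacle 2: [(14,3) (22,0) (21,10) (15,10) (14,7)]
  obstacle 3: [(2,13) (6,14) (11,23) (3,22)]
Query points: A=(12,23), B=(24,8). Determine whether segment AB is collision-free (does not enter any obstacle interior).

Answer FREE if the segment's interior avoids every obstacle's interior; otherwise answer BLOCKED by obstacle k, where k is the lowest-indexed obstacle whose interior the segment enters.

Obstacle 1 [(0,7) (5,1) (10,1) (7,9)]:
  edge (0,7)–(5,1): clear
  edge (5,1)–(10,1): clear
  edge (10,1)–(7,9): clear
  edge (7,9)–(0,7): clear
  midpoint (18,31/2) outside
  → clear
Obstacle 2 [(14,3) (22,0) (21,10) (15,10) (14,7)]:
  edge (14,3)–(22,0): clear
  edge (22,0)–(21,10): clear
  edge (21,10)–(15,10): clear
  edge (15,10)–(14,7): clear
  edge (14,7)–(14,3): clear
  midpoint (18,31/2) outside
  → clear
Obstacle 3 [(2,13) (6,14) (11,23) (3,22)]:
  edge (2,13)–(6,14): clear
  edge (6,14)–(11,23): clear
  edge (11,23)–(3,22): clear
  edge (3,22)–(2,13): clear
  midpoint (18,31/2) outside
  → clear

FREE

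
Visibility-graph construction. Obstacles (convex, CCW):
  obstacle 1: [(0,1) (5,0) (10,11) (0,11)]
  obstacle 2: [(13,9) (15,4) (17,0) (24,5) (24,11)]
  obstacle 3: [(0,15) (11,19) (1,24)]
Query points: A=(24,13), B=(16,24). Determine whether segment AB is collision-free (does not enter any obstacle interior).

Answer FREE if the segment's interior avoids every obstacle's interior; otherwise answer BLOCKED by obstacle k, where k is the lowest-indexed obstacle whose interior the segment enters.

Obstacle 1 [(0,1) (5,0) (10,11) (0,11)]:
  edge (0,1)–(5,0): clear
  edge (5,0)–(10,11): clear
  edge (10,11)–(0,11): clear
  edge (0,11)–(0,1): clear
  midpoint (20,37/2) outside
  → clear
Obstacle 2 [(13,9) (15,4) (17,0) (24,5) (24,11)]:
  edge (13,9)–(15,4): clear
  edge (15,4)–(17,0): clear
  edge (17,0)–(24,5): clear
  edge (24,5)–(24,11): clear
  edge (24,11)–(13,9): clear
  midpoint (20,37/2) outside
  → clear
Obstacle 3 [(0,15) (11,19) (1,24)]:
  edge (0,15)–(11,19): clear
  edge (11,19)–(1,24): clear
  edge (1,24)–(0,15): clear
  midpoint (20,37/2) outside
  → clear

FREE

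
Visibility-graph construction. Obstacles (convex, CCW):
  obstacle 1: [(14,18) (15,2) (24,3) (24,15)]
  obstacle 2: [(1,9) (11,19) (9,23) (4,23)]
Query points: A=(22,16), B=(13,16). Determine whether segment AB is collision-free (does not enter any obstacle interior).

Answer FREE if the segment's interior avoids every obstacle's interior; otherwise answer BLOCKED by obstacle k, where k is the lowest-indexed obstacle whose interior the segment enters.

BLOCKED by obstacle 1

Obstacle 1 [(14,18) (15,2) (24,3) (24,15)]:
  edge (14,18)–(15,2): crosses AB
  edge (15,2)–(24,3): clear
  edge (24,3)–(24,15): clear
  edge (24,15)–(14,18): crosses AB
  → BLOCKED
Obstacle 2 [(1,9) (11,19) (9,23) (4,23)]:
  edge (1,9)–(11,19): clear
  edge (11,19)–(9,23): clear
  edge (9,23)–(4,23): clear
  edge (4,23)–(1,9): clear
  midpoint (35/2,16) outside
  → clear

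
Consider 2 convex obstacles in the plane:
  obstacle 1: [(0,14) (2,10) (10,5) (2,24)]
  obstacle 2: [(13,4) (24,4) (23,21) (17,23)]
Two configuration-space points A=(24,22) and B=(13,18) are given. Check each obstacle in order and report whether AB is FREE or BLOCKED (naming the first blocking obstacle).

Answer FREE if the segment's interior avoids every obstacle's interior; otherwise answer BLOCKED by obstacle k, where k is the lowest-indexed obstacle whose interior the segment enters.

BLOCKED by obstacle 2

Obstacle 1 [(0,14) (2,10) (10,5) (2,24)]:
  edge (0,14)–(2,10): clear
  edge (2,10)–(10,5): clear
  edge (10,5)–(2,24): clear
  edge (2,24)–(0,14): clear
  midpoint (37/2,20) outside
  → clear
Obstacle 2 [(13,4) (24,4) (23,21) (17,23)]:
  edge (13,4)–(24,4): clear
  edge (24,4)–(23,21): clear
  edge (23,21)–(17,23): crosses AB
  edge (17,23)–(13,4): crosses AB
  → BLOCKED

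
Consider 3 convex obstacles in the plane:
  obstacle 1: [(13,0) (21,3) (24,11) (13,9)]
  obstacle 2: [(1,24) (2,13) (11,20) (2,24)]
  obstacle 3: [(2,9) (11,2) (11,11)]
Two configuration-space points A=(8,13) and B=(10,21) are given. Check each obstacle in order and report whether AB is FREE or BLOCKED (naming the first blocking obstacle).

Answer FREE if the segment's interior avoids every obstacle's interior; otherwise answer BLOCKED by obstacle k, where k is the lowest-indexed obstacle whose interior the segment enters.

Obstacle 1 [(13,0) (21,3) (24,11) (13,9)]:
  edge (13,0)–(21,3): clear
  edge (21,3)–(24,11): clear
  edge (24,11)–(13,9): clear
  edge (13,9)–(13,0): clear
  midpoint (9,17) outside
  → clear
Obstacle 2 [(1,24) (2,13) (11,20) (2,24)]:
  edge (1,24)–(2,13): clear
  edge (2,13)–(11,20): crosses AB
  edge (11,20)–(2,24): crosses AB
  edge (2,24)–(1,24): clear
  → BLOCKED
Obstacle 3 [(2,9) (11,2) (11,11)]:
  edge (2,9)–(11,2): clear
  edge (11,2)–(11,11): clear
  edge (11,11)–(2,9): clear
  midpoint (9,17) outside
  → clear

BLOCKED by obstacle 2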